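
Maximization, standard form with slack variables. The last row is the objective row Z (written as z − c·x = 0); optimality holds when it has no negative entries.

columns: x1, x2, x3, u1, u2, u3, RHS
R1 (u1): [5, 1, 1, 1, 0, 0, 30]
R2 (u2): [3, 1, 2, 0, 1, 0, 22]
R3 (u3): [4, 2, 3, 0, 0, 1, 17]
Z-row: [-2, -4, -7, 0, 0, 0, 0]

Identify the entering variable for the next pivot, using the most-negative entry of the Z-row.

Negative Z-row entries: x1: -2, x2: -4, x3: -7.
The most negative is -7 in column x3, so x3 enters.

x3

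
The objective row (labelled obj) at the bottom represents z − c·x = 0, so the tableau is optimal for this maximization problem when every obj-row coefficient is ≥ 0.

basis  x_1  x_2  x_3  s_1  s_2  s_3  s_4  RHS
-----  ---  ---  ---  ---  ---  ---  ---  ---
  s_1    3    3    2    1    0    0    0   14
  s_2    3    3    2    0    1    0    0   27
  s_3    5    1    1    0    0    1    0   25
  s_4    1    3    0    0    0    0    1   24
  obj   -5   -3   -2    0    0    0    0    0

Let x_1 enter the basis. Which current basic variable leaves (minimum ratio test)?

s_1

Column x_1 entries and ratios — s_1: 14/3 = 14/3; s_2: 27/3 = 9; s_3: 25/5 = 5; s_4: 24/1 = 24.
Smallest ratio is 14/3 in the row of s_1, so s_1 leaves.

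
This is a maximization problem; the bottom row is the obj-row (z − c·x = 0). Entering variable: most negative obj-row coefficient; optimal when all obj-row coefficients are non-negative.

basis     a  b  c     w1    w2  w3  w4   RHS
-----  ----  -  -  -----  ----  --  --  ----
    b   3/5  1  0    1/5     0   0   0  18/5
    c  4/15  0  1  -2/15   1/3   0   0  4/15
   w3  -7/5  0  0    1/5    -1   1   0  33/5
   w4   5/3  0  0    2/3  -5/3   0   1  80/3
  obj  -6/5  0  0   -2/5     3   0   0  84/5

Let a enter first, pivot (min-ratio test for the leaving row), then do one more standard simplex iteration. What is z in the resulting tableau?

24

Ratio test on column a — row 1: (18/5)/(3/5) = 6; row 2: (4/15)/(4/15) = 1; row 3: entry -7/5 ≤ 0; row 4: (80/3)/(5/3) = 16. Minimum is 1 at row 2 (c leaves); pivot element 4/15.
Pivot on row 2; the obj-row RHS becomes 84/5 − (-6/5)·1 = 18.
Next entering variable (most negative obj-row entry -1): w1.
Ratio test on column w1 — row 1: 3/(1/2) = 6; row 2: entry -1/2 ≤ 0; row 3: entry -1/2 ≤ 0; row 4: 25/(3/2) = 50/3. Minimum is 6 at row 1 (b leaves); pivot element 1/2.
After the second pivot the obj-row RHS is 18 − (-1)·6 = 24.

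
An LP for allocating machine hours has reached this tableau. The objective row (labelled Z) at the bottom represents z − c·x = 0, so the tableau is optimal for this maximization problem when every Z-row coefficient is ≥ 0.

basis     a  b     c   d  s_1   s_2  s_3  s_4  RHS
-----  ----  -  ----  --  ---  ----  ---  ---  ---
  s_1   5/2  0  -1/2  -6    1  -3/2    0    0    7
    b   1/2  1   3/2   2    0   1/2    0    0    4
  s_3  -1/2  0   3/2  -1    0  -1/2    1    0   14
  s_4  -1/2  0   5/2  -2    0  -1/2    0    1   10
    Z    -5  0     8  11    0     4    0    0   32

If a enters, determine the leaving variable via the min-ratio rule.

s_1

Column a entries and ratios — s_1: 7/(5/2) = 14/5; b: 4/(1/2) = 8; s_3: -1/2 ≤ 0, skip; s_4: -1/2 ≤ 0, skip.
Smallest ratio is 14/5 in the row of s_1, so s_1 leaves.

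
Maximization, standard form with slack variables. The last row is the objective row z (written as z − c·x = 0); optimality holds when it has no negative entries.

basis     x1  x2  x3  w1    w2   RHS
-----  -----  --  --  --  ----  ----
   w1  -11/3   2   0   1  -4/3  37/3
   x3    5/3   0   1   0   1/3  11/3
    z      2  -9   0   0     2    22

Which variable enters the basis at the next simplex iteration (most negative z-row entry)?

x2

Negative z-row entries: x2: -9.
The most negative is -9 in column x2, so x2 enters.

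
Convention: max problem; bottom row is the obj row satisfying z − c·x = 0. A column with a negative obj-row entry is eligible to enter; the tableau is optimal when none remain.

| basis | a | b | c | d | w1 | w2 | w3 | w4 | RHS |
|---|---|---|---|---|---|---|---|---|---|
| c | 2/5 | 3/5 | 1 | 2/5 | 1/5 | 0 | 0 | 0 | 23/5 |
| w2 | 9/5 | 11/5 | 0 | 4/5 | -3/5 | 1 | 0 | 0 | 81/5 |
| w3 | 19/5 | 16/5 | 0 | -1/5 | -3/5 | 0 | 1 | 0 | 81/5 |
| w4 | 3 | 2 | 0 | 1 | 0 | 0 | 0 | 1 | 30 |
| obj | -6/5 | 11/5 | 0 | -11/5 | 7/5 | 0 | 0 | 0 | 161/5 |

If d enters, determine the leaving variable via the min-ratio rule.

Column d entries and ratios — c: (23/5)/(2/5) = 23/2; w2: (81/5)/(4/5) = 81/4; w3: -1/5 ≤ 0, skip; w4: 30/1 = 30.
Smallest ratio is 23/2 in the row of c, so c leaves.

c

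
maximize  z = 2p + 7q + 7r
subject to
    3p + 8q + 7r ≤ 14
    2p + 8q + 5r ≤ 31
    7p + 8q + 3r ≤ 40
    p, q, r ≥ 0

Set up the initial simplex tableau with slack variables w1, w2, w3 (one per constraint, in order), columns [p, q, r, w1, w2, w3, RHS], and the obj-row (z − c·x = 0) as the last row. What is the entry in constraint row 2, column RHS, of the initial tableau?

The RHS of constraint 2 is b_2 = 31.

31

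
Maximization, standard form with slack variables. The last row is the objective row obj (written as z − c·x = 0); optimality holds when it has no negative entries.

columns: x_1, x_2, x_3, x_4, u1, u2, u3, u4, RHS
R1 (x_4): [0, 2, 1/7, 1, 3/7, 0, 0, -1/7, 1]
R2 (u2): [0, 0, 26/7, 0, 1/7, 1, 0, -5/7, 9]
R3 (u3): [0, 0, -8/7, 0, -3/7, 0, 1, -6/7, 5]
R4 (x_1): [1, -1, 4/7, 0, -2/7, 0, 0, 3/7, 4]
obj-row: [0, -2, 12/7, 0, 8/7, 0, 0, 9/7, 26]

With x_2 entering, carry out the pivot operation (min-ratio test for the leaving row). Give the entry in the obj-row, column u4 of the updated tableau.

Ratio test on column x_2 — row 1: 1/2 = 1/2; row 2: entry 0 ≤ 0; row 3: entry 0 ≤ 0; row 4: entry -1 ≤ 0. Minimum is 1/2 at row 1 (x_4 leaves); pivot element 2.
Divide row 1 by 2; eliminate column x_2 from the other rows.
obj-row update in column u4: 9/7 − (-2)·(-1/14) = 8/7.

8/7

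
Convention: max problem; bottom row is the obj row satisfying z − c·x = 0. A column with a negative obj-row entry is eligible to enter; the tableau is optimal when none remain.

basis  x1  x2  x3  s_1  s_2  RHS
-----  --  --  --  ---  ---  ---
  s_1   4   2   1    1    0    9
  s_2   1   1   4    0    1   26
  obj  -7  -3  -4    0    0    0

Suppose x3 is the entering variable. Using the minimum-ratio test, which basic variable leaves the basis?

Column x3 entries and ratios — s_1: 9/1 = 9; s_2: 26/4 = 13/2.
Smallest ratio is 13/2 in the row of s_2, so s_2 leaves.

s_2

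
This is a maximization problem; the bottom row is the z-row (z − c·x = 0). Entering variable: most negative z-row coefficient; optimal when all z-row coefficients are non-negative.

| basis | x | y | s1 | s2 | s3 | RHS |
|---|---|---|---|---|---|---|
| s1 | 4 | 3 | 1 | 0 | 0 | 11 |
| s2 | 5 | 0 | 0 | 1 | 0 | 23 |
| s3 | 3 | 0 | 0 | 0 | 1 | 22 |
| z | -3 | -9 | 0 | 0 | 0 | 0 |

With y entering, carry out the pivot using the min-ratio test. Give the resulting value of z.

Ratio test on column y — row 1: 11/3 = 11/3; row 2: entry 0 ≤ 0; row 3: entry 0 ≤ 0. Minimum is 11/3 at row 1 (s1 leaves); pivot element 3.
Pivot on row 1; the z-row RHS becomes 0 − (-9)·(11/3) = 33.

33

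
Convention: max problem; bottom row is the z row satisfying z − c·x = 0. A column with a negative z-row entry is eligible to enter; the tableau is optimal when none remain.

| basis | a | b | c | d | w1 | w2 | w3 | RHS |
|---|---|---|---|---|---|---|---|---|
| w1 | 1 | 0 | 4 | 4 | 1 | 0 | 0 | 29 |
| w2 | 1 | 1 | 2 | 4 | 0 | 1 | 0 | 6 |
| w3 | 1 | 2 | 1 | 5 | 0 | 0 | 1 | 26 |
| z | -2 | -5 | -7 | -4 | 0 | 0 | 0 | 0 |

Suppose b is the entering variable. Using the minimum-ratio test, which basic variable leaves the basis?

w2

Column b entries and ratios — w1: 0 ≤ 0, skip; w2: 6/1 = 6; w3: 26/2 = 13.
Smallest ratio is 6 in the row of w2, so w2 leaves.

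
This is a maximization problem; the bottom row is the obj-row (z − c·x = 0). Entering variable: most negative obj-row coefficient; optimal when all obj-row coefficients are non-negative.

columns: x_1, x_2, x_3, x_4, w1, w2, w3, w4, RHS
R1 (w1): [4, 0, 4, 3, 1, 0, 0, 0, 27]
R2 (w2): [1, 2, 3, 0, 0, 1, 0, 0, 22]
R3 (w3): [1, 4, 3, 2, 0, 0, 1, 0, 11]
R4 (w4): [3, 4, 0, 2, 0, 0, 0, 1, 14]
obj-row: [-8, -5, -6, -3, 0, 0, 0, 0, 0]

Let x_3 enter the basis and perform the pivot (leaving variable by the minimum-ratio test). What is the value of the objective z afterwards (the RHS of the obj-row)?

22

Ratio test on column x_3 — row 1: 27/4 = 27/4; row 2: 22/3 = 22/3; row 3: 11/3 = 11/3; row 4: entry 0 ≤ 0. Minimum is 11/3 at row 3 (w3 leaves); pivot element 3.
Pivot on row 3; the obj-row RHS becomes 0 − (-6)·(11/3) = 22.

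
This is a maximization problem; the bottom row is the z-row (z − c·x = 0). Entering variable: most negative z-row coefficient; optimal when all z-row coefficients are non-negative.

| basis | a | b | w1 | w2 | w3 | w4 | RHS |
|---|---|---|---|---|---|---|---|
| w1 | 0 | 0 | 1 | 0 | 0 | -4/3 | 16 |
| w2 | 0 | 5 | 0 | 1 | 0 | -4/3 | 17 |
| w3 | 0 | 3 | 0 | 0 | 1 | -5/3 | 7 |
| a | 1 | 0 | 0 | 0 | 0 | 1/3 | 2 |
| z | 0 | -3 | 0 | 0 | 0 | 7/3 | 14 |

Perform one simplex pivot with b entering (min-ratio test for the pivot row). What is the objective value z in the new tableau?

21

Ratio test on column b — row 1: entry 0 ≤ 0; row 2: 17/5 = 17/5; row 3: 7/3 = 7/3; row 4: entry 0 ≤ 0. Minimum is 7/3 at row 3 (w3 leaves); pivot element 3.
Pivot on row 3; the z-row RHS becomes 14 − (-3)·(7/3) = 21.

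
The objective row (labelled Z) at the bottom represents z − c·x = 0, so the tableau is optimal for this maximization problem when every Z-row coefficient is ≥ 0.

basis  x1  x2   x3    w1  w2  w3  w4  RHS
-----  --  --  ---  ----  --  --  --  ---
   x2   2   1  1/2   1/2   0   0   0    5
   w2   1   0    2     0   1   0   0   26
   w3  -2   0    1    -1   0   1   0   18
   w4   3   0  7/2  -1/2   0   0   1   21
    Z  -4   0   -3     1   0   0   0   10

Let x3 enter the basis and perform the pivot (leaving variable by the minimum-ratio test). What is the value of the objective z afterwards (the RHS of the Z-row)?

28

Ratio test on column x3 — row 1: 5/(1/2) = 10; row 2: 26/2 = 13; row 3: 18/1 = 18; row 4: 21/(7/2) = 6. Minimum is 6 at row 4 (w4 leaves); pivot element 7/2.
Pivot on row 4; the Z-row RHS becomes 10 − (-3)·6 = 28.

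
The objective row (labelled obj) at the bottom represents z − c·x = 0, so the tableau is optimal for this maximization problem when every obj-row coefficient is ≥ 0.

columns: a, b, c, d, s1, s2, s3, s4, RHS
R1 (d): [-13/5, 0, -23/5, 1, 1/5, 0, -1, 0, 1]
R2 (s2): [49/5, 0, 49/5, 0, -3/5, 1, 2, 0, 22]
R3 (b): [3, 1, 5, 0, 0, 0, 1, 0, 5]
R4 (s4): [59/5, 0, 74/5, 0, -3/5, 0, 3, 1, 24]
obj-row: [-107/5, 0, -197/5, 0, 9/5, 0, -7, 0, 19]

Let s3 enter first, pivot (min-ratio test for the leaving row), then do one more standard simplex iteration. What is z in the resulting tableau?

292/5

Ratio test on column s3 — row 1: entry -1 ≤ 0; row 2: 22/2 = 11; row 3: 5/1 = 5; row 4: 24/3 = 8. Minimum is 5 at row 3 (b leaves); pivot element 1.
Pivot on row 3; the obj-row RHS becomes 19 − (-7)·5 = 54.
Next entering variable (most negative obj-row entry -22/5): c.
Ratio test on column c — row 1: 6/(2/5) = 15; row 2: entry -1/5 ≤ 0; row 3: 5/5 = 1; row 4: entry -1/5 ≤ 0. Minimum is 1 at row 3 (s3 leaves); pivot element 5.
After the second pivot the obj-row RHS is 54 − (-22/5)·1 = 292/5.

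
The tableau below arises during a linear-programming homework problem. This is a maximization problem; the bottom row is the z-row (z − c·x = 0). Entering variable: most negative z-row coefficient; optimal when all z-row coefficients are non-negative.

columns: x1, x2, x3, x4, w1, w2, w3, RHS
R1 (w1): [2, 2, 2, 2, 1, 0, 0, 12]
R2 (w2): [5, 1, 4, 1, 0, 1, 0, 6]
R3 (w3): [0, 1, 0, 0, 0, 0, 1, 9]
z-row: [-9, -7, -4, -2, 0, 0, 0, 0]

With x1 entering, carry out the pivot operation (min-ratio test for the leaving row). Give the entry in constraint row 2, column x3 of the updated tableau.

4/5

Ratio test on column x1 — row 1: 12/2 = 6; row 2: 6/5 = 6/5; row 3: entry 0 ≤ 0. Minimum is 6/5 at row 2 (w2 leaves); pivot element 5.
Divide row 2 by 5; eliminate column x1 from the other rows.
In the new row 2, the x3 entry is the old entry divided by the pivot: 4/5 = 4/5.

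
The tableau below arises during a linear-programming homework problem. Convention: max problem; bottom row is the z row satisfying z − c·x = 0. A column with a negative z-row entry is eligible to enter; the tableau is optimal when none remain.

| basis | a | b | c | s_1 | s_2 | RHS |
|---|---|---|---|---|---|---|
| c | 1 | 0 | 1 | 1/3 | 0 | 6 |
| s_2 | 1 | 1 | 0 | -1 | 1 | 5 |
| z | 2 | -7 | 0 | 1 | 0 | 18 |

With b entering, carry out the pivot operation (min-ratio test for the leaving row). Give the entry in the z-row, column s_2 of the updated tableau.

Ratio test on column b — row 1: entry 0 ≤ 0; row 2: 5/1 = 5. Minimum is 5 at row 2 (s_2 leaves); pivot element 1.
Divide row 2 by 1; eliminate column b from the other rows.
z-row update in column s_2: 0 − (-7)·1 = 7.

7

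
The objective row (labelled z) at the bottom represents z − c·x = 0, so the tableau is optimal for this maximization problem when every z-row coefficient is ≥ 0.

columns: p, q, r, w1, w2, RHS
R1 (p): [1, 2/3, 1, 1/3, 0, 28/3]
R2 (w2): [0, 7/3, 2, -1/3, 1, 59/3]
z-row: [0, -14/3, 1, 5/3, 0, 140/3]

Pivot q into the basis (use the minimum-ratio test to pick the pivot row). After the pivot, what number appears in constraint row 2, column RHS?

59/7

Ratio test on column q — row 1: (28/3)/(2/3) = 14; row 2: (59/3)/(7/3) = 59/7. Minimum is 59/7 at row 2 (w2 leaves); pivot element 7/3.
Divide row 2 by 7/3; eliminate column q from the other rows.
In the new row 2, the RHS entry is the old entry divided by the pivot: (59/3)/(7/3) = 59/7.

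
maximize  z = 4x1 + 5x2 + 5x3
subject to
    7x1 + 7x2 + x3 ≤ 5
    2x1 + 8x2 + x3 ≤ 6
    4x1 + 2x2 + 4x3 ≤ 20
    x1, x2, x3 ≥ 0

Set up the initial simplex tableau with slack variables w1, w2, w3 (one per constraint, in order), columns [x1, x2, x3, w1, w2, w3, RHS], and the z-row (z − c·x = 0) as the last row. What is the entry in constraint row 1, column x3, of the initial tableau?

Constraint 1 has coefficient 1 on x3.

1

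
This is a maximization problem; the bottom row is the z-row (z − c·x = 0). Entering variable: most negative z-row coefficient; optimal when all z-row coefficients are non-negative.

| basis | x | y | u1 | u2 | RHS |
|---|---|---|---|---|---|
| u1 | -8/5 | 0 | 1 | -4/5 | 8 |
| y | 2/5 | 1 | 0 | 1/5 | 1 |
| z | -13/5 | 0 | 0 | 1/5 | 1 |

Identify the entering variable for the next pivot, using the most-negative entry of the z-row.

Negative z-row entries: x: -13/5.
The most negative is -13/5 in column x, so x enters.

x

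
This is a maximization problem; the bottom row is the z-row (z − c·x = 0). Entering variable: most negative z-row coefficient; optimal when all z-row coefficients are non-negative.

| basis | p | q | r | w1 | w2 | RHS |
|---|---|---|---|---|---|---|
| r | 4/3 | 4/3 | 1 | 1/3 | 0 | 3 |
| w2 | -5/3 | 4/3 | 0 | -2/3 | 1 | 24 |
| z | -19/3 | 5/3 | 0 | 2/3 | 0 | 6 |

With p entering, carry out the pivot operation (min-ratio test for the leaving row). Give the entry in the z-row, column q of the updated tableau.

Ratio test on column p — row 1: 3/(4/3) = 9/4; row 2: entry -5/3 ≤ 0. Minimum is 9/4 at row 1 (r leaves); pivot element 4/3.
Divide row 1 by 4/3; eliminate column p from the other rows.
z-row update in column q: 5/3 − (-19/3)·1 = 8.

8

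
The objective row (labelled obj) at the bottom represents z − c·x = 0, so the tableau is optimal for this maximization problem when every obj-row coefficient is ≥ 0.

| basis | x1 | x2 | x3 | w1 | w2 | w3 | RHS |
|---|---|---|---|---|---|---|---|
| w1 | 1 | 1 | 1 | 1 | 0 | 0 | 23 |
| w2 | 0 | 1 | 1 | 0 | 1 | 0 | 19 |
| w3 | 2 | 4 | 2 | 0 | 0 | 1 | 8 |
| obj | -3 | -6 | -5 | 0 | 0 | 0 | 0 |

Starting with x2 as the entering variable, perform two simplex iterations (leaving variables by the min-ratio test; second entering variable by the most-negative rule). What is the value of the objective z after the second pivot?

Ratio test on column x2 — row 1: 23/1 = 23; row 2: 19/1 = 19; row 3: 8/4 = 2. Minimum is 2 at row 3 (w3 leaves); pivot element 4.
Pivot on row 3; the obj-row RHS becomes 0 − (-6)·2 = 12.
Next entering variable (most negative obj-row entry -2): x3.
Ratio test on column x3 — row 1: 21/(1/2) = 42; row 2: 17/(1/2) = 34; row 3: 2/(1/2) = 4. Minimum is 4 at row 3 (x2 leaves); pivot element 1/2.
After the second pivot the obj-row RHS is 12 − (-2)·4 = 20.

20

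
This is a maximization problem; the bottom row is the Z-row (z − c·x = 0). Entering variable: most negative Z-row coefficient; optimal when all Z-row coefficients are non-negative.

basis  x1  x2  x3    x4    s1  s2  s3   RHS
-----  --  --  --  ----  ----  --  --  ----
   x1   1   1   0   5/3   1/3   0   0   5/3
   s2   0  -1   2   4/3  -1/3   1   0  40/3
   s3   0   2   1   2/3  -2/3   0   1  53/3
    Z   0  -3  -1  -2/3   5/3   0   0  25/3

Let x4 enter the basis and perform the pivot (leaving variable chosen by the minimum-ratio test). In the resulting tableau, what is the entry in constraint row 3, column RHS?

Ratio test on column x4 — row 1: (5/3)/(5/3) = 1; row 2: (40/3)/(4/3) = 10; row 3: (53/3)/(2/3) = 53/2. Minimum is 1 at row 1 (x1 leaves); pivot element 5/3.
Divide row 1 by 5/3; eliminate column x4 from the other rows.
Row 3 update in column RHS: 53/3 − (2/3)·1 = 17.

17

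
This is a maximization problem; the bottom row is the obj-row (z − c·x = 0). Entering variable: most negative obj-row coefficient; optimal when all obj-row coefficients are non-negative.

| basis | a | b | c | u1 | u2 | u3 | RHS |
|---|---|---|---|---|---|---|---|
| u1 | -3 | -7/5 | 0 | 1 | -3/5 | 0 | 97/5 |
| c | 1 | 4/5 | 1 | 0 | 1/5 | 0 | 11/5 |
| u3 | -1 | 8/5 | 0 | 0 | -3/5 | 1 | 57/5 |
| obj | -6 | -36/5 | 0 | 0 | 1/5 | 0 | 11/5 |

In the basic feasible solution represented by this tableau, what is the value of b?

b is not in the basis, so in the current basic feasible solution b = 0.

0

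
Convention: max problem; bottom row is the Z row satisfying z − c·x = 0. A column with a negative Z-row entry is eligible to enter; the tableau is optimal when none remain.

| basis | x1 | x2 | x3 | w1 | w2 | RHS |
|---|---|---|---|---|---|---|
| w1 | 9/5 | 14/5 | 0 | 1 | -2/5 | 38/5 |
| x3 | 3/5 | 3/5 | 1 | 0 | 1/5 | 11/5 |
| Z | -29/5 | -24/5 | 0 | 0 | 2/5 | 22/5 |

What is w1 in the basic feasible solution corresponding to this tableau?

w1 is basic (row 1); its value is the RHS of that row, 38/5.

38/5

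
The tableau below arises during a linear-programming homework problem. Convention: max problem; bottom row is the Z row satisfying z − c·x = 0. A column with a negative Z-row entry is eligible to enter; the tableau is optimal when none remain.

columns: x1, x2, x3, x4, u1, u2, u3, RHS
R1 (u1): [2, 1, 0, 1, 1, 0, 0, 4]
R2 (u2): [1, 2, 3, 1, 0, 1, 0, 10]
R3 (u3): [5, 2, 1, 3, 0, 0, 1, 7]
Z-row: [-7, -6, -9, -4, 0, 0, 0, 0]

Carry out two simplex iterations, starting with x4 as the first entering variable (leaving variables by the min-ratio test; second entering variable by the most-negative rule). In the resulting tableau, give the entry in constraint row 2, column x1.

Ratio test on column x4 — row 1: 4/1 = 4; row 2: 10/1 = 10; row 3: 7/3 = 7/3. Minimum is 7/3 at row 3 (u3 leaves); pivot element 3.
Divide row 3 by 3; eliminate column x4 from the other rows.
Second iteration: most negative Z-row entry is -23/3 in column x3, so x3 enters.
Ratio test on column x3 — row 1: entry -1/3 ≤ 0; row 2: (23/3)/(8/3) = 23/8; row 3: (7/3)/(1/3) = 7. Minimum is 23/8 at row 2 (u2 leaves); pivot element 8/3.
Divide row 2 by 8/3; eliminate column x3 from the other rows.
After both pivots, the entry at constraint row 2, column x1 is -1/4.

-1/4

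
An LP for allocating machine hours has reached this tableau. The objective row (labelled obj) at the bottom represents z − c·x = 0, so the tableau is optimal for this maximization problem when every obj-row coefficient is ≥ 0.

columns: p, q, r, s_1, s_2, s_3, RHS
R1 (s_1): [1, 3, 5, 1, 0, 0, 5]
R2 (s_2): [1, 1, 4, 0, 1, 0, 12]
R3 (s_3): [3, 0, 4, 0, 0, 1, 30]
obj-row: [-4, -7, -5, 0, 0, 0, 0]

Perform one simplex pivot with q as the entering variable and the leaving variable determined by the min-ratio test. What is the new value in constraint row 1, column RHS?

5/3

Ratio test on column q — row 1: 5/3 = 5/3; row 2: 12/1 = 12; row 3: entry 0 ≤ 0. Minimum is 5/3 at row 1 (s_1 leaves); pivot element 3.
Divide row 1 by 3; eliminate column q from the other rows.
In the new row 1, the RHS entry is the old entry divided by the pivot: 5/3 = 5/3.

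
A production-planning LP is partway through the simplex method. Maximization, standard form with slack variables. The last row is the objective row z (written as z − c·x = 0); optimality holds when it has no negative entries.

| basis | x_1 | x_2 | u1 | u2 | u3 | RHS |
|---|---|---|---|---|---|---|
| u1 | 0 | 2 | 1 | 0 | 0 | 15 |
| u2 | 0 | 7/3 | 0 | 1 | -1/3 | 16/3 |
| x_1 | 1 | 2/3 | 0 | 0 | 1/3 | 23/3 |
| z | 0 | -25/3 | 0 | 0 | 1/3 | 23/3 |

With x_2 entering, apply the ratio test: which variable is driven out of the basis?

Column x_2 entries and ratios — u1: 15/2 = 15/2; u2: (16/3)/(7/3) = 16/7; x_1: (23/3)/(2/3) = 23/2.
Smallest ratio is 16/7 in the row of u2, so u2 leaves.

u2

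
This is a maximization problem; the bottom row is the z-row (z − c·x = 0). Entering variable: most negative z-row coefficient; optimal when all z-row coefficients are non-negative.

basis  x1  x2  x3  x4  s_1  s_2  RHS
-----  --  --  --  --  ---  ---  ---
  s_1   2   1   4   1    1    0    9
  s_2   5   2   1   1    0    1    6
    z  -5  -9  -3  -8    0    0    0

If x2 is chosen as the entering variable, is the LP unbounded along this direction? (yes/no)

no

Column x2 has positive entries in row(s) 1, 2, so the ratio test bounds it — not unbounded.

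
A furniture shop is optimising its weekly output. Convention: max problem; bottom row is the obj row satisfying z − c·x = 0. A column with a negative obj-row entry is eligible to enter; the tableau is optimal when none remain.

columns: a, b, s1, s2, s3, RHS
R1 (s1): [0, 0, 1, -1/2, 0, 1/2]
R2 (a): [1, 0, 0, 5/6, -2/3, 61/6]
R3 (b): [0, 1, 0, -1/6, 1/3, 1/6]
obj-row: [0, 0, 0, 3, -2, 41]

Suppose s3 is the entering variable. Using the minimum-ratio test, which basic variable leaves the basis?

Column s3 entries and ratios — s1: 0 ≤ 0, skip; a: -2/3 ≤ 0, skip; b: (1/6)/(1/3) = 1/2.
Smallest ratio is 1/2 in the row of b, so b leaves.

b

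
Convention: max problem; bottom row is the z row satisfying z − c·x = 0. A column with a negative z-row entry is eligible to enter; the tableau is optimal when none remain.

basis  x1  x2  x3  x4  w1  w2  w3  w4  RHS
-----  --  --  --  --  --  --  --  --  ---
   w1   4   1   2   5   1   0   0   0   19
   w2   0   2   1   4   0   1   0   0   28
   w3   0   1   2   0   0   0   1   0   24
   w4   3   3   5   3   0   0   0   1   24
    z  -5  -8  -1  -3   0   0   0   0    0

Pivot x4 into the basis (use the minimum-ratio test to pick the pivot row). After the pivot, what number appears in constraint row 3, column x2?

1

Ratio test on column x4 — row 1: 19/5 = 19/5; row 2: 28/4 = 7; row 3: entry 0 ≤ 0; row 4: 24/3 = 8. Minimum is 19/5 at row 1 (w1 leaves); pivot element 5.
Divide row 1 by 5; eliminate column x4 from the other rows.
Row 3 update in column x2: 1 − 0·(1/5) = 1.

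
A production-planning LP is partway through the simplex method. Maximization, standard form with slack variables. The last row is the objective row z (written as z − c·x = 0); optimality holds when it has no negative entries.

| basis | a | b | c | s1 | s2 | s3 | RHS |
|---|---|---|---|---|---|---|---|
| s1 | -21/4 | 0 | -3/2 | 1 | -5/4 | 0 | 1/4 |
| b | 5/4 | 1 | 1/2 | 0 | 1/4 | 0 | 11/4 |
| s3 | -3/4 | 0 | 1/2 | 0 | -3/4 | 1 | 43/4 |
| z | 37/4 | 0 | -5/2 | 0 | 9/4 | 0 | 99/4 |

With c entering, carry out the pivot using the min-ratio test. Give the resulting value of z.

Ratio test on column c — row 1: entry -3/2 ≤ 0; row 2: (11/4)/(1/2) = 11/2; row 3: (43/4)/(1/2) = 43/2. Minimum is 11/2 at row 2 (b leaves); pivot element 1/2.
Pivot on row 2; the z-row RHS becomes 99/4 − (-5/2)·(11/2) = 77/2.

77/2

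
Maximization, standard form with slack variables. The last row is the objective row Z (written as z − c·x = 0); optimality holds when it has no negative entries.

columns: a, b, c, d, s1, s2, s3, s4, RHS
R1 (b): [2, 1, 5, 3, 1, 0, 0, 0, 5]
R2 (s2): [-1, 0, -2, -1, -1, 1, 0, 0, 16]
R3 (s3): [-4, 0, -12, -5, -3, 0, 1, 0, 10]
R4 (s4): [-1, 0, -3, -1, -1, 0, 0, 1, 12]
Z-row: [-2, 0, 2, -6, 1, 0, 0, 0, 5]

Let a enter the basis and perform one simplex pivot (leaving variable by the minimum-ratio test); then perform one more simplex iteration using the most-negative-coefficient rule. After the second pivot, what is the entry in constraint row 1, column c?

Ratio test on column a — row 1: 5/2 = 5/2; row 2: entry -1 ≤ 0; row 3: entry -4 ≤ 0; row 4: entry -1 ≤ 0. Minimum is 5/2 at row 1 (b leaves); pivot element 2.
Divide row 1 by 2; eliminate column a from the other rows.
Second iteration: most negative Z-row entry is -3 in column d, so d enters.
Ratio test on column d — row 1: (5/2)/(3/2) = 5/3; row 2: (37/2)/(1/2) = 37; row 3: 20/1 = 20; row 4: (29/2)/(1/2) = 29. Minimum is 5/3 at row 1 (a leaves); pivot element 3/2.
Divide row 1 by 3/2; eliminate column d from the other rows.
After both pivots, the entry at constraint row 1, column c is 5/3.

5/3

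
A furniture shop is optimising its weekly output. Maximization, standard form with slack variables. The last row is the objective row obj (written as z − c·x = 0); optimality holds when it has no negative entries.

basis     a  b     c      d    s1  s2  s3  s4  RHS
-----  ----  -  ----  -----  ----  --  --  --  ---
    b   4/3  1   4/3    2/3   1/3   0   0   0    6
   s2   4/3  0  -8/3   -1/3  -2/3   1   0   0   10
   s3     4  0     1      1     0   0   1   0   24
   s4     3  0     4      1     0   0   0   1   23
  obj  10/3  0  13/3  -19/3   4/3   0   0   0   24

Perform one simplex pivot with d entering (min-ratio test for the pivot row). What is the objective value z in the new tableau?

81

Ratio test on column d — row 1: 6/(2/3) = 9; row 2: entry -1/3 ≤ 0; row 3: 24/1 = 24; row 4: 23/1 = 23. Minimum is 9 at row 1 (b leaves); pivot element 2/3.
Pivot on row 1; the obj-row RHS becomes 24 − (-19/3)·9 = 81.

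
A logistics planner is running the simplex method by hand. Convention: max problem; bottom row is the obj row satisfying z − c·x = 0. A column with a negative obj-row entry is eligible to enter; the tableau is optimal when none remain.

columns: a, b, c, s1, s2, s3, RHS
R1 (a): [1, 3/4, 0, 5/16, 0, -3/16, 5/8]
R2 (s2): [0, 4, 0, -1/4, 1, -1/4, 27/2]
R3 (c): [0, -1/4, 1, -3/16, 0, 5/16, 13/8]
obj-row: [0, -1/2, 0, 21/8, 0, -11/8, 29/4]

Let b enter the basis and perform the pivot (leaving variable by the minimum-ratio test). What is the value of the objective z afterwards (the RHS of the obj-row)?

Ratio test on column b — row 1: (5/8)/(3/4) = 5/6; row 2: (27/2)/4 = 27/8; row 3: entry -1/4 ≤ 0. Minimum is 5/6 at row 1 (a leaves); pivot element 3/4.
Pivot on row 1; the obj-row RHS becomes 29/4 − (-1/2)·(5/6) = 23/3.

23/3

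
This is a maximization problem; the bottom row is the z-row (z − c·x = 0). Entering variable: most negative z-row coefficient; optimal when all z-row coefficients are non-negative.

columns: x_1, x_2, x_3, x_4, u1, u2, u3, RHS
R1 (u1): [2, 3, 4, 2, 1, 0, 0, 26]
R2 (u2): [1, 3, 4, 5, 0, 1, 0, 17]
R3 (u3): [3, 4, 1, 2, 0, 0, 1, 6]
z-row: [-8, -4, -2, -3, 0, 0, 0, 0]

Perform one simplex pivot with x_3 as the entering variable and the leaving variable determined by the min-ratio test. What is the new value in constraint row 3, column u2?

Ratio test on column x_3 — row 1: 26/4 = 13/2; row 2: 17/4 = 17/4; row 3: 6/1 = 6. Minimum is 17/4 at row 2 (u2 leaves); pivot element 4.
Divide row 2 by 4; eliminate column x_3 from the other rows.
Row 3 update in column u2: 0 − 1·(1/4) = -1/4.

-1/4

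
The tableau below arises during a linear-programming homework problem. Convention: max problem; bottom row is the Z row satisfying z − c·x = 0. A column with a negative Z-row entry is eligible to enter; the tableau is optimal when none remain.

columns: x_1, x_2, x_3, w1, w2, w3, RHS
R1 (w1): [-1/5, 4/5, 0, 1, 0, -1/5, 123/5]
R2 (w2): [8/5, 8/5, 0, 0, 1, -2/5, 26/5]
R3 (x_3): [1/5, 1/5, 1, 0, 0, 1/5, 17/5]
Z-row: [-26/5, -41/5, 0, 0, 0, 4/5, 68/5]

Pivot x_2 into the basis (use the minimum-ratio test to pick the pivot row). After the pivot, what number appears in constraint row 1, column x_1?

-1

Ratio test on column x_2 — row 1: (123/5)/(4/5) = 123/4; row 2: (26/5)/(8/5) = 13/4; row 3: (17/5)/(1/5) = 17. Minimum is 13/4 at row 2 (w2 leaves); pivot element 8/5.
Divide row 2 by 8/5; eliminate column x_2 from the other rows.
Row 1 update in column x_1: -1/5 − (4/5)·1 = -1.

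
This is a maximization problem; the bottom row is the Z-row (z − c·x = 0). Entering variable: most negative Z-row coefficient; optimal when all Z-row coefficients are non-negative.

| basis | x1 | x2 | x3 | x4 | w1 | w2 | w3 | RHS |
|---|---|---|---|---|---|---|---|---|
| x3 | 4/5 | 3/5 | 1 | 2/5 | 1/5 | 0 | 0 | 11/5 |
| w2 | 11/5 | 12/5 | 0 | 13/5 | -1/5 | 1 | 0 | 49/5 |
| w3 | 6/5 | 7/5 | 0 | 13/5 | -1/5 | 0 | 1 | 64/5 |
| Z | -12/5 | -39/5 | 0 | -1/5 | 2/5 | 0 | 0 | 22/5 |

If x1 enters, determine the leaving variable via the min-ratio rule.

x3

Column x1 entries and ratios — x3: (11/5)/(4/5) = 11/4; w2: (49/5)/(11/5) = 49/11; w3: (64/5)/(6/5) = 32/3.
Smallest ratio is 11/4 in the row of x3, so x3 leaves.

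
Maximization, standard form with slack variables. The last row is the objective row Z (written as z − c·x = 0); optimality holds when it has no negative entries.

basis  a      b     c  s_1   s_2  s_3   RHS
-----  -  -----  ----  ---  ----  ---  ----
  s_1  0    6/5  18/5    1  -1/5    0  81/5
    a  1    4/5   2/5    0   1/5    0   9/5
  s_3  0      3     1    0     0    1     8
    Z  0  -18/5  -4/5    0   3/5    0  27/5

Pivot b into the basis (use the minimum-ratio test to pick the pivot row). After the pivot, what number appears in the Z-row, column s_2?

3/2

Ratio test on column b — row 1: (81/5)/(6/5) = 27/2; row 2: (9/5)/(4/5) = 9/4; row 3: 8/3 = 8/3. Minimum is 9/4 at row 2 (a leaves); pivot element 4/5.
Divide row 2 by 4/5; eliminate column b from the other rows.
Z-row update in column s_2: 3/5 − (-18/5)·(1/4) = 3/2.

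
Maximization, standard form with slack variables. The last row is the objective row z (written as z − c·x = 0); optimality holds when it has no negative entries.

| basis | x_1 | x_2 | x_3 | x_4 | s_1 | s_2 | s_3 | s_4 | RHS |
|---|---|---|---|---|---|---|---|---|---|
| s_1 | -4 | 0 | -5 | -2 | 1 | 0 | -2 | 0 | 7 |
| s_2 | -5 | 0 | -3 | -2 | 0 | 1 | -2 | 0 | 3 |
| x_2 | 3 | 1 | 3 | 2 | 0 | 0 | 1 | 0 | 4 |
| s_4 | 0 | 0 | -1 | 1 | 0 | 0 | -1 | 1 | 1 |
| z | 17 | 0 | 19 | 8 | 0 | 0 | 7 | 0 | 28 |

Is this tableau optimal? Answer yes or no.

yes

Every z-row coefficient is ≥ 0, so the tableau is optimal.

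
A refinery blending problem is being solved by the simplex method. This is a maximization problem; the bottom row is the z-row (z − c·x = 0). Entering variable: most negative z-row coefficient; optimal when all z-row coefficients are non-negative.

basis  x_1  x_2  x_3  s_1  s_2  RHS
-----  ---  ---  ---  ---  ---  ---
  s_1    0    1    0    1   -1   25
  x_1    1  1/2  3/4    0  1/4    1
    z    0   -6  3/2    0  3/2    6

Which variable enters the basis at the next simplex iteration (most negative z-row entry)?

x_2

Negative z-row entries: x_2: -6.
The most negative is -6 in column x_2, so x_2 enters.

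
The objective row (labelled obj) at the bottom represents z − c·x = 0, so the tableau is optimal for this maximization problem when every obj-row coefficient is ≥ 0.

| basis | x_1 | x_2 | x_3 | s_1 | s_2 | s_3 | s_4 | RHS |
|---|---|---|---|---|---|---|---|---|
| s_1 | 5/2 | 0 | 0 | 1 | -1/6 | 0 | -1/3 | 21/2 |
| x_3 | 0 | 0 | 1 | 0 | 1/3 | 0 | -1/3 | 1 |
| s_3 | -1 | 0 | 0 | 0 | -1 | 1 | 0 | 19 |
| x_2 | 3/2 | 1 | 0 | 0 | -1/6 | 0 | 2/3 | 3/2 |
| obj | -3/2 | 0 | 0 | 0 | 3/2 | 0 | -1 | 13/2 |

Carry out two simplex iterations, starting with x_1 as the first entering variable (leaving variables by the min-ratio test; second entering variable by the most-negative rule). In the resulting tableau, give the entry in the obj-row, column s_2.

5/4

Ratio test on column x_1 — row 1: (21/2)/(5/2) = 21/5; row 2: entry 0 ≤ 0; row 3: entry -1 ≤ 0; row 4: (3/2)/(3/2) = 1. Minimum is 1 at row 4 (x_2 leaves); pivot element 3/2.
Divide row 4 by 3/2; eliminate column x_1 from the other rows.
Second iteration: most negative obj-row entry is -1/3 in column s_4, so s_4 enters.
Ratio test on column s_4 — row 1: entry -13/9 ≤ 0; row 2: entry -1/3 ≤ 0; row 3: 20/(4/9) = 45; row 4: 1/(4/9) = 9/4. Minimum is 9/4 at row 4 (x_1 leaves); pivot element 4/9.
Divide row 4 by 4/9; eliminate column s_4 from the other rows.
After both pivots, the entry at the obj-row, column s_2 is 5/4.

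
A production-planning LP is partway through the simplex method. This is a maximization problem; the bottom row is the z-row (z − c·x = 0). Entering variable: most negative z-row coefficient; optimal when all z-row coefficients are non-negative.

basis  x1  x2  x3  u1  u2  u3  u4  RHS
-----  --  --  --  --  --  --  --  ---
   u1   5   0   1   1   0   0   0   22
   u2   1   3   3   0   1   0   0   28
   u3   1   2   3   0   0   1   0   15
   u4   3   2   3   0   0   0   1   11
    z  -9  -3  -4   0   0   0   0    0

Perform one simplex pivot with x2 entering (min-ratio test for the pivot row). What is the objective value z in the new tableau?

Ratio test on column x2 — row 1: entry 0 ≤ 0; row 2: 28/3 = 28/3; row 3: 15/2 = 15/2; row 4: 11/2 = 11/2. Minimum is 11/2 at row 4 (u4 leaves); pivot element 2.
Pivot on row 4; the z-row RHS becomes 0 − (-3)·(11/2) = 33/2.

33/2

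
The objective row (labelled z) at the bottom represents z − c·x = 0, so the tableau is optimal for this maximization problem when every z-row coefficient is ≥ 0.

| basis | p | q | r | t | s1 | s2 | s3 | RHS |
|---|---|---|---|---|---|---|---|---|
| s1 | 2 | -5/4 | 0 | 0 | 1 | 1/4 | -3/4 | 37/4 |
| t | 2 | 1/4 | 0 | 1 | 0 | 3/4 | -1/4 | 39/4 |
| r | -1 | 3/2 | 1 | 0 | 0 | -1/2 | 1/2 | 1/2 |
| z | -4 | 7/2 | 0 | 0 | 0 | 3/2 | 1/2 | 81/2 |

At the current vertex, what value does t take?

t is basic (row 2); its value is the RHS of that row, 39/4.

39/4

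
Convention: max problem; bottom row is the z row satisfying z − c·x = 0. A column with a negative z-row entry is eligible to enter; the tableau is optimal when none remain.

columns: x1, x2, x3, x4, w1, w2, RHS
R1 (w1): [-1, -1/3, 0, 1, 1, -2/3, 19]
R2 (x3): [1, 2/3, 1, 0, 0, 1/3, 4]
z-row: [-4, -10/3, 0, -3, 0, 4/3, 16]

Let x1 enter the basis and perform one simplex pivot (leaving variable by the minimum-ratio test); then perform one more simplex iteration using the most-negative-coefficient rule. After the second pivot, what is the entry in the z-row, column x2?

1/3

Ratio test on column x1 — row 1: entry -1 ≤ 0; row 2: 4/1 = 4. Minimum is 4 at row 2 (x3 leaves); pivot element 1.
Divide row 2 by 1; eliminate column x1 from the other rows.
Second iteration: most negative z-row entry is -3 in column x4, so x4 enters.
Ratio test on column x4 — row 1: 23/1 = 23; row 2: entry 0 ≤ 0. Minimum is 23 at row 1 (w1 leaves); pivot element 1.
Divide row 1 by 1; eliminate column x4 from the other rows.
After both pivots, the entry at the z-row, column x2 is 1/3.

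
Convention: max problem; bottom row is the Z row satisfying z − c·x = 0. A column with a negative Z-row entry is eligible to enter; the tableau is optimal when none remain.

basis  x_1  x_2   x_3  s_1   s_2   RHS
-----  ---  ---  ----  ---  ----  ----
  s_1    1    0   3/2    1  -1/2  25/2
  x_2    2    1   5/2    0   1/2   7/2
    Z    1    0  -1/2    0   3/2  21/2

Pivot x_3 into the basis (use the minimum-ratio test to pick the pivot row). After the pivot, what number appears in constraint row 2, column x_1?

4/5

Ratio test on column x_3 — row 1: (25/2)/(3/2) = 25/3; row 2: (7/2)/(5/2) = 7/5. Minimum is 7/5 at row 2 (x_2 leaves); pivot element 5/2.
Divide row 2 by 5/2; eliminate column x_3 from the other rows.
In the new row 2, the x_1 entry is the old entry divided by the pivot: 2/(5/2) = 4/5.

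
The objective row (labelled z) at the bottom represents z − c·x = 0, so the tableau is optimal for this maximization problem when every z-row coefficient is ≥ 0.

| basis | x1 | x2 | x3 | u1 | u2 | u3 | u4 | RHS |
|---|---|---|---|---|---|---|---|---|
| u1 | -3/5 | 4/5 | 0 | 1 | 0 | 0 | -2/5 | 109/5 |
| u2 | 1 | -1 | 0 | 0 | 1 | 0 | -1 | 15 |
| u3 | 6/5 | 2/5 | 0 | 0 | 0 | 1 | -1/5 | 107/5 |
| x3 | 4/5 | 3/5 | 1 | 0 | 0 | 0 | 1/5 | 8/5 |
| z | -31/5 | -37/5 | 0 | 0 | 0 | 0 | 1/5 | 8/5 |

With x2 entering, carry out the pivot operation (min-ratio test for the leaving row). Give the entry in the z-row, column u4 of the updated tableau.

Ratio test on column x2 — row 1: (109/5)/(4/5) = 109/4; row 2: entry -1 ≤ 0; row 3: (107/5)/(2/5) = 107/2; row 4: (8/5)/(3/5) = 8/3. Minimum is 8/3 at row 4 (x3 leaves); pivot element 3/5.
Divide row 4 by 3/5; eliminate column x2 from the other rows.
z-row update in column u4: 1/5 − (-37/5)·(1/3) = 8/3.

8/3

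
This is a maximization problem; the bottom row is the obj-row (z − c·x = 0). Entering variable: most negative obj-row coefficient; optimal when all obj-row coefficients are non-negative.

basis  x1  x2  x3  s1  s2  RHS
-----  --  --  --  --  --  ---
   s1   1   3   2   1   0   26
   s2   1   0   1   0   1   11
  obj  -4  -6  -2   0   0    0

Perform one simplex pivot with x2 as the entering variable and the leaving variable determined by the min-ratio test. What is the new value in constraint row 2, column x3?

Ratio test on column x2 — row 1: 26/3 = 26/3; row 2: entry 0 ≤ 0. Minimum is 26/3 at row 1 (s1 leaves); pivot element 3.
Divide row 1 by 3; eliminate column x2 from the other rows.
Row 2 update in column x3: 1 − 0·(2/3) = 1.

1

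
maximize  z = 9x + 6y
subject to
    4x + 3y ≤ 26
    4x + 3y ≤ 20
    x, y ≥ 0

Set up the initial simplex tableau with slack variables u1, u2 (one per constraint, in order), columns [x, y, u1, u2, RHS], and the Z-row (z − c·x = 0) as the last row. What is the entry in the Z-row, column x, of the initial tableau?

-9

The Z-row carries the negated objective coefficients: the x entry is -9.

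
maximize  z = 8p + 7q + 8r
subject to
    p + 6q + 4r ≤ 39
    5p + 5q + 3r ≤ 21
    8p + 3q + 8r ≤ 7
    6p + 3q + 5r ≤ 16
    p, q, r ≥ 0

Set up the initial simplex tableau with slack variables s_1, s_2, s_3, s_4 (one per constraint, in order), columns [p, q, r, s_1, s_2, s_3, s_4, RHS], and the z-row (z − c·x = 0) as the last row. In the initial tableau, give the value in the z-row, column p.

The z-row carries the negated objective coefficients: the p entry is -8.

-8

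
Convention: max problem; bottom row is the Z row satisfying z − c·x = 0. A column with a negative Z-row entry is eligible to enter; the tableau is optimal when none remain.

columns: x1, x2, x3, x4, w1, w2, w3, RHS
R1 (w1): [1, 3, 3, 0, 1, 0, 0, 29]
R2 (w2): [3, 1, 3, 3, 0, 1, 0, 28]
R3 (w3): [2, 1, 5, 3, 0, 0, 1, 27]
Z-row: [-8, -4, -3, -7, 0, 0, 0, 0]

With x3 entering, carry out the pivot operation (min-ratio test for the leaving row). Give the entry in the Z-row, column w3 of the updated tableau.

3/5

Ratio test on column x3 — row 1: 29/3 = 29/3; row 2: 28/3 = 28/3; row 3: 27/5 = 27/5. Minimum is 27/5 at row 3 (w3 leaves); pivot element 5.
Divide row 3 by 5; eliminate column x3 from the other rows.
Z-row update in column w3: 0 − (-3)·(1/5) = 3/5.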